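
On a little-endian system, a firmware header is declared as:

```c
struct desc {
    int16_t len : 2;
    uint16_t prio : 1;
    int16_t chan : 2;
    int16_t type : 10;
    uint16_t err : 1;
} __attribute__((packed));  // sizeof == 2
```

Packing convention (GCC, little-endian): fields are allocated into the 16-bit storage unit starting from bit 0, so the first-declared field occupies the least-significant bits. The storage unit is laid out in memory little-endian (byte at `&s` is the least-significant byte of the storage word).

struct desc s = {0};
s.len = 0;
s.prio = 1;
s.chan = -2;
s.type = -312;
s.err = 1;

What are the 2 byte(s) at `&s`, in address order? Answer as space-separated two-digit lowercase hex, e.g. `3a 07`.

len:2 = 0 → 0x0 << 0 → word 0x0000
prio:1 = 1 → 0x1 << 2 → word 0x0004
chan:2 = -2 → 0x2 << 3 → word 0x0014
type:10 = -312 → 0x2c8 << 5 → word 0x5914
err:1 = 1 → 0x1 << 15 → word 0xd914
word = 0xd914 → little-endian bytes:
  [0]=0x14  [1]=0xd9

14 d9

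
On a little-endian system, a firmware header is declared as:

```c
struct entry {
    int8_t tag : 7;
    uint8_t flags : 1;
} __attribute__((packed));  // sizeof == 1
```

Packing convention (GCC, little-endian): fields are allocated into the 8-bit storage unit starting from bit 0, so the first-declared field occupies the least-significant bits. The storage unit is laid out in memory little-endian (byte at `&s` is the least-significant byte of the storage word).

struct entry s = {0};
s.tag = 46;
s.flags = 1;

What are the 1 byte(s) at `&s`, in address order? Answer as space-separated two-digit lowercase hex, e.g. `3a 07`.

ae

[0+:7] tag=46 & 0x7f = 0x2e; word=0x2e
[7+:1] flags=1 & 0x1 = 0x1; word=0xae
word = 0xae → little-endian bytes:
  [0]=0xae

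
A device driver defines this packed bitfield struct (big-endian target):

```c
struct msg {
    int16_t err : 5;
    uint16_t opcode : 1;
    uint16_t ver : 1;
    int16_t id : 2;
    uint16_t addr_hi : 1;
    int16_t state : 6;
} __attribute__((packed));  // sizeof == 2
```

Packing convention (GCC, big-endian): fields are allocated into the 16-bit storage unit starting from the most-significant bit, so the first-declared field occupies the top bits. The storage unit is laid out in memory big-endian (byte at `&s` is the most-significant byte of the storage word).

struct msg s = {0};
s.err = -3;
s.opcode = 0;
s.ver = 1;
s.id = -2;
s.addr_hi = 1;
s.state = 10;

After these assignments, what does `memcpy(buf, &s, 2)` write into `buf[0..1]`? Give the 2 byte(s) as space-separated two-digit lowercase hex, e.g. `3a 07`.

[11+:5] err=-3 & 0x1f = 0x1d; word=0xe800
[10+:1] opcode=0 & 0x1 = 0x0; word=0xe800
[9+:1] ver=1 & 0x1 = 0x1; word=0xea00
[7+:2] id=-2 & 0x3 = 0x2; word=0xeb00
[6+:1] addr_hi=1 & 0x1 = 0x1; word=0xeb40
[0+:6] state=10 & 0x3f = 0xa; word=0xeb4a
word = 0xeb4a → big-endian bytes:
  [0]=0xeb  [1]=0x4a

eb 4a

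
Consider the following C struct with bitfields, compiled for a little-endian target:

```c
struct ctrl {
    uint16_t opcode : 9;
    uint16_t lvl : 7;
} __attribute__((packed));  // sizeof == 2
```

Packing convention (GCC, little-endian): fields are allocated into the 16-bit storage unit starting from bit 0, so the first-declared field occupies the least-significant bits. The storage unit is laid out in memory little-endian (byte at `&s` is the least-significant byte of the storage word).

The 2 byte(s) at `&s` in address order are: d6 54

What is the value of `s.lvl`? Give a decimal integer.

[0]=0xd6 [1]=0x54 (little-endian) → word 0x54d6
opcode:9 @ bit 0 → (0x54d6>>0)&0x1ff = 0xd6
lvl:7 @ bit 9 → (0x54d6>>9)&0x7f = 0x2a  ←

42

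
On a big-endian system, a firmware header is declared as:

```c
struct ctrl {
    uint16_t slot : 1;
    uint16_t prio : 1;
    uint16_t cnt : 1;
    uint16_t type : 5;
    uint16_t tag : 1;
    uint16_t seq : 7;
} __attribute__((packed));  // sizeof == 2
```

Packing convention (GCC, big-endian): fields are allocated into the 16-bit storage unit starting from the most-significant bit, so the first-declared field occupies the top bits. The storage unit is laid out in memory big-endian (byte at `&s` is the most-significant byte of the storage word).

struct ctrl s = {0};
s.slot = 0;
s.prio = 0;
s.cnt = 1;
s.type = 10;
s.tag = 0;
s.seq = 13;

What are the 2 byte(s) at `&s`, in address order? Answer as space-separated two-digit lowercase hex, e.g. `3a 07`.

slot (1b) val=0 bits=0x0 at bit 15: 0x0000
prio (1b) val=0 bits=0x0 at bit 14: 0x0000
cnt (1b) val=1 bits=0x1 at bit 13: 0x2000
type (5b) val=10 bits=0xa at bit 8: 0x2a00
tag (1b) val=0 bits=0x0 at bit 7: 0x2a00
seq (7b) val=13 bits=0xd at bit 0: 0x2a0d
word = 0x2a0d → big-endian bytes:
  [0]=0x2a  [1]=0x0d

2a 0d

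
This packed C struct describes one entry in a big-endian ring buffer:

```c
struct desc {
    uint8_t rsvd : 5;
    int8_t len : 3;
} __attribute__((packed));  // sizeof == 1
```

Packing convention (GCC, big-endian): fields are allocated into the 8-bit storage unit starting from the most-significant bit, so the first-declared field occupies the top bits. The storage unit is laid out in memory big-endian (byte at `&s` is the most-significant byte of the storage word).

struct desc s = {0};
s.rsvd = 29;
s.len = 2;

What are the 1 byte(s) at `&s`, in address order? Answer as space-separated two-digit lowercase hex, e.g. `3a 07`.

ea

rsvd (5b) val=29 bits=0x1d at bit 3: 0xe8
len (3b) val=2 bits=0x2 at bit 0: 0xea
word = 0xea → big-endian bytes:
  [0]=0xea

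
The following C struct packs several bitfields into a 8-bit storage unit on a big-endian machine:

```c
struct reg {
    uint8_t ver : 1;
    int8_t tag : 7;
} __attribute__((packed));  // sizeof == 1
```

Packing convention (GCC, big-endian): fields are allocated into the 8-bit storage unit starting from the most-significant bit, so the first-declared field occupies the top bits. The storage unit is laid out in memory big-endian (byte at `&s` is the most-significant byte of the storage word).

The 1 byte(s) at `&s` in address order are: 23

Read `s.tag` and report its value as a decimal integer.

35

[0]=0x23 (big-endian) → word 0x23
ver:1 @ bit 7 → (0x23>>7)&0x1 = 0x0
tag:7 @ bit 0 → (0x23>>0)&0x7f = 0x23  ←
tag signed 7b, MSB=0: value = 35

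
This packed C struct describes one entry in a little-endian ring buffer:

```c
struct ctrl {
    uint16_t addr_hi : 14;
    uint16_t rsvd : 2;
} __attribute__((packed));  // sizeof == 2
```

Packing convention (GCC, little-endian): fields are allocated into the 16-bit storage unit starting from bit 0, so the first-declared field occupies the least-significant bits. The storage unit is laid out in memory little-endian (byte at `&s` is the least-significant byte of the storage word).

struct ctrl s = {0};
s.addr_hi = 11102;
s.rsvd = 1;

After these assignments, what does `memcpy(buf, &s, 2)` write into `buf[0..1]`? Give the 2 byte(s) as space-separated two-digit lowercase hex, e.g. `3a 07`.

5e 6b

[0+:14] addr_hi=11102 & 0x3fff = 0x2b5e; word=0x2b5e
[14+:2] rsvd=1 & 0x3 = 0x1; word=0x6b5e
word = 0x6b5e → little-endian bytes:
  [0]=0x5e  [1]=0x6b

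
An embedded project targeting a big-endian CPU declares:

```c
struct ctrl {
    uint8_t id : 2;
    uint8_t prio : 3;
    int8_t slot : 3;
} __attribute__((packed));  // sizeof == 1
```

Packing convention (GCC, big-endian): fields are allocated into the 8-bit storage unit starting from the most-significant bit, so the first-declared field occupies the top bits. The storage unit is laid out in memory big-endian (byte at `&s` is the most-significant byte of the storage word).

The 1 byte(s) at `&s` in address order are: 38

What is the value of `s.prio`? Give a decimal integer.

[0]=0x38 (big-endian) → word 0x38
id [6+:2] = (word>>6) & 0x3 = 0
prio [3+:3] = (word>>3) & 0x7 = 7  ←
slot [0+:3] = (word>>0) & 0x7 = 0

7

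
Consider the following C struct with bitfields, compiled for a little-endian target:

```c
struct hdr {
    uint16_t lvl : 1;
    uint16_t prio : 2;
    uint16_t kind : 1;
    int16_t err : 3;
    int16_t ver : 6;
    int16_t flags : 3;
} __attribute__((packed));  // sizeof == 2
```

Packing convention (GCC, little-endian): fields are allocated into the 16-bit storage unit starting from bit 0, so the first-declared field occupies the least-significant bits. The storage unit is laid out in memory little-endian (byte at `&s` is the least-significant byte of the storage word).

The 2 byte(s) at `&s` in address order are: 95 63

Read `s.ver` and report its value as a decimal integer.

[0]=0x95 [1]=0x63 (little-endian) → word 0x6395
lvl:1 @ bit 0 → (0x6395>>0)&0x1 = 0x1
prio:2 @ bit 1 → (0x6395>>1)&0x3 = 0x2
kind:1 @ bit 3 → (0x6395>>3)&0x1 = 0x0
err:3 @ bit 4 → (0x6395>>4)&0x7 = 0x1
ver:6 @ bit 7 → (0x6395>>7)&0x3f = 0x7  ←
flags:3 @ bit 13 → (0x6395>>13)&0x7 = 0x3
ver signed 6b, MSB=0: value = 7

7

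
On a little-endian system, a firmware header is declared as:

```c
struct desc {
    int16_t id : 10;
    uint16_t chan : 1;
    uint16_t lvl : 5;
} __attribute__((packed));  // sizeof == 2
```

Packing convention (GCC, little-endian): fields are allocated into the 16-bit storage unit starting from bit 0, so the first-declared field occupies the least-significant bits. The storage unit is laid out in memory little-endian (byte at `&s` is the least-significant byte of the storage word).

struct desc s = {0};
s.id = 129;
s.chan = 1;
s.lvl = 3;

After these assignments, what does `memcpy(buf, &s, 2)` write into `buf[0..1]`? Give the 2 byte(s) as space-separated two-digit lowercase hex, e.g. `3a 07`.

id:10 = 129 → 0x81 << 0 → word 0x0081
chan:1 = 1 → 0x1 << 10 → word 0x0481
lvl:5 = 3 → 0x3 << 11 → word 0x1c81
word = 0x1c81 → little-endian bytes:
  [0]=0x81  [1]=0x1c

81 1c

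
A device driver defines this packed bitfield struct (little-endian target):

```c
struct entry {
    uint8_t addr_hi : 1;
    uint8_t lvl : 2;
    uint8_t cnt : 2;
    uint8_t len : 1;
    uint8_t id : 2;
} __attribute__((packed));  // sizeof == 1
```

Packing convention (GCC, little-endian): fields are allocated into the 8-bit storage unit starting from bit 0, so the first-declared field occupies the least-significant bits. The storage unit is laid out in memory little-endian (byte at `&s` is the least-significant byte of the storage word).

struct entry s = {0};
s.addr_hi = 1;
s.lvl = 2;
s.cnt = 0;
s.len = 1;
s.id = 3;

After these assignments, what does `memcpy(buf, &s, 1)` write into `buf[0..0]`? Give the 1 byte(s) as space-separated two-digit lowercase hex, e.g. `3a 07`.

e5

[0+:1] addr_hi=1 & 0x1 = 0x1; word=0x01
[1+:2] lvl=2 & 0x3 = 0x2; word=0x05
[3+:2] cnt=0 & 0x3 = 0x0; word=0x05
[5+:1] len=1 & 0x1 = 0x1; word=0x25
[6+:2] id=3 & 0x3 = 0x3; word=0xe5
word = 0xe5 → little-endian bytes:
  [0]=0xe5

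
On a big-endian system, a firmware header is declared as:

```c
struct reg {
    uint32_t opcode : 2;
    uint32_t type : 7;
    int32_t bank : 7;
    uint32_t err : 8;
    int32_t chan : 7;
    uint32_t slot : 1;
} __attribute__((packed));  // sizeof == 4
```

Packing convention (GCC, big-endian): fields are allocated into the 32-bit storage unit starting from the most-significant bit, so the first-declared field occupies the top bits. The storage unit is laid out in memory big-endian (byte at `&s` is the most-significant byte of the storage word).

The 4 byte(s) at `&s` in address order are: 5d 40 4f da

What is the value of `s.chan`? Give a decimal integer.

[0]=0x5d [1]=0x40 [2]=0x4f [3]=0xda (big-endian) → word 0x5d404fda
opcode [30+:2] = (word>>30) & 0x3 = 1
type [23+:7] = (word>>23) & 0x7f = 58
bank [16+:7] = (word>>16) & 0x7f = 64
err [8+:8] = (word>>8) & 0xff = 79
chan [1+:7] = (word>>1) & 0x7f = 109  ←
slot [0+:1] = (word>>0) & 0x1 = 0
chan signed 7b, MSB=1: 109 - 128 = -19

-19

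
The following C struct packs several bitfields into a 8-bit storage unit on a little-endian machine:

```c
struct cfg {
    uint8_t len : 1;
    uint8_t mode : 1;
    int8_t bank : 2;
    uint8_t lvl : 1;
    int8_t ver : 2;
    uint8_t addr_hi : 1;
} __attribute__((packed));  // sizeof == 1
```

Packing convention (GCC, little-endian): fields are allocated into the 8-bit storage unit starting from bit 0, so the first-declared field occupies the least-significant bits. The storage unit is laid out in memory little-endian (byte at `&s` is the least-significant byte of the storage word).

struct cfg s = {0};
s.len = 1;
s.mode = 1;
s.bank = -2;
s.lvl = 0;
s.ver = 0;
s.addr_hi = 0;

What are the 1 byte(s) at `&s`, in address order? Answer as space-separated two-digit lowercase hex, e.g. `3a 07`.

len (1b) val=1 bits=0x1 at bit 0: 0x01
mode (1b) val=1 bits=0x1 at bit 1: 0x03
bank (2b) val=-2 bits=0x2 at bit 2: 0x0b
lvl (1b) val=0 bits=0x0 at bit 4: 0x0b
ver (2b) val=0 bits=0x0 at bit 5: 0x0b
addr_hi (1b) val=0 bits=0x0 at bit 7: 0x0b
word = 0x0b → little-endian bytes:
  [0]=0x0b

0b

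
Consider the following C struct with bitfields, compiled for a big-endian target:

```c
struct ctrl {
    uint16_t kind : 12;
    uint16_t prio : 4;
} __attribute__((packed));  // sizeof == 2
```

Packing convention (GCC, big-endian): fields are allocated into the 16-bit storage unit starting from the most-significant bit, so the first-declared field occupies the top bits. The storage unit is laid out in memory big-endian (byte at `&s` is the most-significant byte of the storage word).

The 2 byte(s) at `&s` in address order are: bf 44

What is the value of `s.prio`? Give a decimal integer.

[0]=0xbf [1]=0x44 (big-endian) → word 0xbf44
kind [4+:12] = (word>>4) & 0xfff = 3060
prio [0+:4] = (word>>0) & 0xf = 4  ←

4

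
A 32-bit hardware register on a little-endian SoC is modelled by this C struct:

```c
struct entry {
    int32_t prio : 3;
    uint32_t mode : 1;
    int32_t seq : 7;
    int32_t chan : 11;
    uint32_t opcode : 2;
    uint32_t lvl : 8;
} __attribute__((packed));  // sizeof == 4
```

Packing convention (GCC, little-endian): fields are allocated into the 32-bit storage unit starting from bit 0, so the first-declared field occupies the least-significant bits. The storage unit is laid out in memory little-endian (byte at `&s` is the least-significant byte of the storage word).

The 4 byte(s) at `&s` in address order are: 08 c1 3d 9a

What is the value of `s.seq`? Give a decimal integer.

16

[0]=0x08 [1]=0xc1 [2]=0x3d [3]=0x9a (little-endian) → word 0x9a3dc108
prio [0+:3] = (word>>0) & 0x7 = 0
mode [3+:1] = (word>>3) & 0x1 = 1
seq [4+:7] = (word>>4) & 0x7f = 16  ←
chan [11+:11] = (word>>11) & 0x7ff = 1976
opcode [22+:2] = (word>>22) & 0x3 = 0
lvl [24+:8] = (word>>24) & 0xff = 154
seq signed 7b, MSB=0: value = 16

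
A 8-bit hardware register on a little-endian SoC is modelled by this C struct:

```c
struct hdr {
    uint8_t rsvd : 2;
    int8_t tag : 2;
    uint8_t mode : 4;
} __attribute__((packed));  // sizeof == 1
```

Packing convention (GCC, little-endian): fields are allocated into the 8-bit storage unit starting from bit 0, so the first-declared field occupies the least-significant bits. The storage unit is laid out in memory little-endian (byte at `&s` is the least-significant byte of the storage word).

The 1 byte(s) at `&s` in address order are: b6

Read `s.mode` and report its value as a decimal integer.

11

[0]=0xb6 (little-endian) → word 0xb6
rsvd:2 @ bit 0 → (0xb6>>0)&0x3 = 0x2
tag:2 @ bit 2 → (0xb6>>2)&0x3 = 0x1
mode:4 @ bit 4 → (0xb6>>4)&0xf = 0xb  ←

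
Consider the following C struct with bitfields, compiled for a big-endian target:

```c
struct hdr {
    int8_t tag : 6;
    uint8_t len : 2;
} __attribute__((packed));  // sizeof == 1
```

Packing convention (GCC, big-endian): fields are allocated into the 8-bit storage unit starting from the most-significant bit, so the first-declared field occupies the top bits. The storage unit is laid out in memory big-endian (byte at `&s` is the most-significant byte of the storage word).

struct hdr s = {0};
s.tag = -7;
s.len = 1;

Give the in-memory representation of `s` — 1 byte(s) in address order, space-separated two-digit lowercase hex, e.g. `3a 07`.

tag (6b) val=-7 bits=0x39 at bit 2: 0xe4
len (2b) val=1 bits=0x1 at bit 0: 0xe5
word = 0xe5 → big-endian bytes:
  [0]=0xe5

e5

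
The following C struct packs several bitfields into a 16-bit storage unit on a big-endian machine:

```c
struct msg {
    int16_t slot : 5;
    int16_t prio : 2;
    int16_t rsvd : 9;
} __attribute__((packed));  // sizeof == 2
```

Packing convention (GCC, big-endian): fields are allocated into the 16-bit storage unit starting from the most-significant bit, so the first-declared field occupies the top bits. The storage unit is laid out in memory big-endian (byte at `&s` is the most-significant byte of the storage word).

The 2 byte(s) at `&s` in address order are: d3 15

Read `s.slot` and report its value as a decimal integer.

-6

[0]=0xd3 [1]=0x15 (big-endian) → word 0xd315
slot [11+:5] = (word>>11) & 0x1f = 26  ←
prio [9+:2] = (word>>9) & 0x3 = 1
rsvd [0+:9] = (word>>0) & 0x1ff = 277
slot signed 5b, MSB=1: 26 - 32 = -6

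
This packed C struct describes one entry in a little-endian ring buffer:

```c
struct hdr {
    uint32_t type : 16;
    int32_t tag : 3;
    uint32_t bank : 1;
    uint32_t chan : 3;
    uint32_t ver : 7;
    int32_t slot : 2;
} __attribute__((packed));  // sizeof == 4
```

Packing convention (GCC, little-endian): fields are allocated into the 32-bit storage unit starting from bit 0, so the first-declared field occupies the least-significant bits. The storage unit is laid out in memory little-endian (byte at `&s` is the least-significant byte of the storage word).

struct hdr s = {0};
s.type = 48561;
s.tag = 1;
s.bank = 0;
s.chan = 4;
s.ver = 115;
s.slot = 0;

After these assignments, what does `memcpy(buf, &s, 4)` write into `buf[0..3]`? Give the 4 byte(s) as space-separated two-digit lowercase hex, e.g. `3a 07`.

b1 bd c1 39

type (16b) val=48561 bits=0xbdb1 at bit 0: 0x0000bdb1
tag (3b) val=1 bits=0x1 at bit 16: 0x0001bdb1
bank (1b) val=0 bits=0x0 at bit 19: 0x0001bdb1
chan (3b) val=4 bits=0x4 at bit 20: 0x0041bdb1
ver (7b) val=115 bits=0x73 at bit 23: 0x39c1bdb1
slot (2b) val=0 bits=0x0 at bit 30: 0x39c1bdb1
word = 0x39c1bdb1 → little-endian bytes:
  [0]=0xb1  [1]=0xbd  [2]=0xc1  [3]=0x39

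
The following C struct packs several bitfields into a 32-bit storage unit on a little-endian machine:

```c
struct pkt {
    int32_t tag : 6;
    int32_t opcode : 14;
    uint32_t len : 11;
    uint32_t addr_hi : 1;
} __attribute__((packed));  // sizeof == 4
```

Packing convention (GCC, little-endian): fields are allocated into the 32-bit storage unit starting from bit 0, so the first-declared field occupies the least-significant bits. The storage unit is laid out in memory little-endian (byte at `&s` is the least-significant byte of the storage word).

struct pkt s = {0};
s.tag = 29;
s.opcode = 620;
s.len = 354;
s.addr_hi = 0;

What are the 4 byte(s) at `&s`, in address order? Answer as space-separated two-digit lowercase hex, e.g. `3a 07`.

1d 9b 20 16

tag (6b) val=29 bits=0x1d at bit 0: 0x0000001d
opcode (14b) val=620 bits=0x26c at bit 6: 0x00009b1d
len (11b) val=354 bits=0x162 at bit 20: 0x16209b1d
addr_hi (1b) val=0 bits=0x0 at bit 31: 0x16209b1d
word = 0x16209b1d → little-endian bytes:
  [0]=0x1d  [1]=0x9b  [2]=0x20  [3]=0x16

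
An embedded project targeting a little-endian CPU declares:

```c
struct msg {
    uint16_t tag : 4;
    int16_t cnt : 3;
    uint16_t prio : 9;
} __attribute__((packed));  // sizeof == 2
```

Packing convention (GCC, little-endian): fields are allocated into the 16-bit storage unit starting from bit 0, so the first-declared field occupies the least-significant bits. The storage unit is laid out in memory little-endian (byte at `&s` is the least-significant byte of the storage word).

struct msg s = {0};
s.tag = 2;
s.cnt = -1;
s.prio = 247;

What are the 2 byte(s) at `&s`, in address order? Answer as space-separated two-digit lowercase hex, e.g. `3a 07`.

f2 7b

tag:4 = 2 → 0x2 << 0 → word 0x0002
cnt:3 = -1 → 0x7 << 4 → word 0x0072
prio:9 = 247 → 0xf7 << 7 → word 0x7bf2
word = 0x7bf2 → little-endian bytes:
  [0]=0xf2  [1]=0x7b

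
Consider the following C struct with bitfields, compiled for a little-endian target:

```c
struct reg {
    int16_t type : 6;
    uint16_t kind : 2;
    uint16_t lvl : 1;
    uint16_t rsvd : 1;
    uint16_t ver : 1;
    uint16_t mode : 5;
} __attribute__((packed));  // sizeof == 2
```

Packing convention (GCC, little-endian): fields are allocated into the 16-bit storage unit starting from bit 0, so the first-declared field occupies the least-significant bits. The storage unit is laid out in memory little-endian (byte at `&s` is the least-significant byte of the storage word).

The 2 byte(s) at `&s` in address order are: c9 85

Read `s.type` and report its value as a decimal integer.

9

[0]=0xc9 [1]=0x85 (little-endian) → word 0x85c9
type:6 @ bit 0 → (0x85c9>>0)&0x3f = 0x9  ←
kind:2 @ bit 6 → (0x85c9>>6)&0x3 = 0x3
lvl:1 @ bit 8 → (0x85c9>>8)&0x1 = 0x1
rsvd:1 @ bit 9 → (0x85c9>>9)&0x1 = 0x0
ver:1 @ bit 10 → (0x85c9>>10)&0x1 = 0x1
mode:5 @ bit 11 → (0x85c9>>11)&0x1f = 0x10
type signed 6b, MSB=0: value = 9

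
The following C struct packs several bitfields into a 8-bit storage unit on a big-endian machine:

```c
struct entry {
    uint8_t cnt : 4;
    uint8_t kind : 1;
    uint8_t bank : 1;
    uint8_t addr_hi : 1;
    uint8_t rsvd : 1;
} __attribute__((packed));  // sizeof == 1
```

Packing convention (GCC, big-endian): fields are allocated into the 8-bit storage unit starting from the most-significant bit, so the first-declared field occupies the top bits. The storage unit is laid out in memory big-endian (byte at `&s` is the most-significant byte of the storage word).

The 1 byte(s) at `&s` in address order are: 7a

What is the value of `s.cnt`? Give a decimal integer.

[0]=0x7a (big-endian) → word 0x7a
cnt:4 @ bit 4 → (0x7a>>4)&0xf = 0x7  ←
kind:1 @ bit 3 → (0x7a>>3)&0x1 = 0x1
bank:1 @ bit 2 → (0x7a>>2)&0x1 = 0x0
addr_hi:1 @ bit 1 → (0x7a>>1)&0x1 = 0x1
rsvd:1 @ bit 0 → (0x7a>>0)&0x1 = 0x0

7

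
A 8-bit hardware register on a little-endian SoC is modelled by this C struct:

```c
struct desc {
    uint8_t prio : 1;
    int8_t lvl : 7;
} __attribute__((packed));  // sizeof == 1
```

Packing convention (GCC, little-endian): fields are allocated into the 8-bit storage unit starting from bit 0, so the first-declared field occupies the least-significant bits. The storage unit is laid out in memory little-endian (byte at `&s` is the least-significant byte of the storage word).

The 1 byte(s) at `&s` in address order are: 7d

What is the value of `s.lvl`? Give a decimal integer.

[0]=0x7d (little-endian) → word 0x7d
prio:1 @ bit 0 → (0x7d>>0)&0x1 = 0x1
lvl:7 @ bit 1 → (0x7d>>1)&0x7f = 0x3e  ←
lvl signed 7b, MSB=0: value = 62

62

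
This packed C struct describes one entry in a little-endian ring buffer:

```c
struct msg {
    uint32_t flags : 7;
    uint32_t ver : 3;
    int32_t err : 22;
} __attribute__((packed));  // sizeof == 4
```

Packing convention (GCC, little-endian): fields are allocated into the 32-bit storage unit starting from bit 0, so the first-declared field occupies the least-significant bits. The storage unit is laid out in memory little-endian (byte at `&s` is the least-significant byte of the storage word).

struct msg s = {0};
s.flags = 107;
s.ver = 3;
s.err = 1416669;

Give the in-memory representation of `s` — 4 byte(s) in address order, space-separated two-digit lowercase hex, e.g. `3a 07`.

[0+:7] flags=107 & 0x7f = 0x6b; word=0x0000006b
[7+:3] ver=3 & 0x7 = 0x3; word=0x000001eb
[10+:22] err=1416669 & 0x3fffff = 0x159ddd; word=0x567775eb
word = 0x567775eb → little-endian bytes:
  [0]=0xeb  [1]=0x75  [2]=0x77  [3]=0x56

eb 75 77 56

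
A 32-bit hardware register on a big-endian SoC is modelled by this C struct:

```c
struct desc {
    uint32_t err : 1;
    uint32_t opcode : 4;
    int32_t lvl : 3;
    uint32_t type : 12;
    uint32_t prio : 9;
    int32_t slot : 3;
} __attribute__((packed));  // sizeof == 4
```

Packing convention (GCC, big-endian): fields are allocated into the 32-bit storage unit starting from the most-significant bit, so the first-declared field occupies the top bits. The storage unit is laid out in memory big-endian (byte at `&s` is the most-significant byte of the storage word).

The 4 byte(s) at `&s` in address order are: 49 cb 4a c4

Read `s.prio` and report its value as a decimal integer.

344

[0]=0x49 [1]=0xcb [2]=0x4a [3]=0xc4 (big-endian) → word 0x49cb4ac4
err [31+:1] = (word>>31) & 0x1 = 0
opcode [27+:4] = (word>>27) & 0xf = 9
lvl [24+:3] = (word>>24) & 0x7 = 1
type [12+:12] = (word>>12) & 0xfff = 3252
prio [3+:9] = (word>>3) & 0x1ff = 344  ←
slot [0+:3] = (word>>0) & 0x7 = 4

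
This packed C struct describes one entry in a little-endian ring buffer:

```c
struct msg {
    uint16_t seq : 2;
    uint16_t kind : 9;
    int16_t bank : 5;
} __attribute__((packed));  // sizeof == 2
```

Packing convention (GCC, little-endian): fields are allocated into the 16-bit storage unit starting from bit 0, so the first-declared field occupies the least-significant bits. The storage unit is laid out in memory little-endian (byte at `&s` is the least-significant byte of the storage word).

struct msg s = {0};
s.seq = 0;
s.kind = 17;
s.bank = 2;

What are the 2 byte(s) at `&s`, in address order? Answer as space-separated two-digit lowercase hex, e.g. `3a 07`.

44 10

[0+:2] seq=0 & 0x3 = 0x0; word=0x0000
[2+:9] kind=17 & 0x1ff = 0x11; word=0x0044
[11+:5] bank=2 & 0x1f = 0x2; word=0x1044
word = 0x1044 → little-endian bytes:
  [0]=0x44  [1]=0x10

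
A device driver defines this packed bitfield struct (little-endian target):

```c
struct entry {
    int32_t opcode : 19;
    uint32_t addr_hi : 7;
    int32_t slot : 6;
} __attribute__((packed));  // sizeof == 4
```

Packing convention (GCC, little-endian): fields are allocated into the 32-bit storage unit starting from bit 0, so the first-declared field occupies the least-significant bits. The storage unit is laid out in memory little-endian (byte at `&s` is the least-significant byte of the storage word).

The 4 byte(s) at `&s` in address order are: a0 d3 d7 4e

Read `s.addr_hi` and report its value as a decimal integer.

90

[0]=0xa0 [1]=0xd3 [2]=0xd7 [3]=0x4e (little-endian) → word 0x4ed7d3a0
opcode:19 @ bit 0 → (0x4ed7d3a0>>0)&0x7ffff = 0x7d3a0
addr_hi:7 @ bit 19 → (0x4ed7d3a0>>19)&0x7f = 0x5a  ←
slot:6 @ bit 26 → (0x4ed7d3a0>>26)&0x3f = 0x13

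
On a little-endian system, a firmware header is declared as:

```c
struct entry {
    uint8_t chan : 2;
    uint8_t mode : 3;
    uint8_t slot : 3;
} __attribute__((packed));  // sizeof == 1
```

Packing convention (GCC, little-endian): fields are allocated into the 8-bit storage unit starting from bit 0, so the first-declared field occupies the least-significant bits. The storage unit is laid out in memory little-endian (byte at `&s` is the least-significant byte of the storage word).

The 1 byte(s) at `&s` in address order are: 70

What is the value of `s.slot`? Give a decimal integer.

[0]=0x70 (little-endian) → word 0x70
chan:2 @ bit 0 → (0x70>>0)&0x3 = 0x0
mode:3 @ bit 2 → (0x70>>2)&0x7 = 0x4
slot:3 @ bit 5 → (0x70>>5)&0x7 = 0x3  ←

3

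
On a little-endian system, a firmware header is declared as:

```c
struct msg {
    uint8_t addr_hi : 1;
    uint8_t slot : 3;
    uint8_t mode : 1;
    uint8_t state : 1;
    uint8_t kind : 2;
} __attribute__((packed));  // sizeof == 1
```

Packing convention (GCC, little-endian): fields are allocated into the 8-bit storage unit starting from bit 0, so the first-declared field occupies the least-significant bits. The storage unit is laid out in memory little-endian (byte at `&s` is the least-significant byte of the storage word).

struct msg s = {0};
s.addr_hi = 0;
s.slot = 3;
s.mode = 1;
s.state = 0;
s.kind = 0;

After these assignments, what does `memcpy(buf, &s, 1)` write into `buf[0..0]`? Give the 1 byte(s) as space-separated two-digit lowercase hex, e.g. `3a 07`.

addr_hi (1b) val=0 bits=0x0 at bit 0: 0x00
slot (3b) val=3 bits=0x3 at bit 1: 0x06
mode (1b) val=1 bits=0x1 at bit 4: 0x16
state (1b) val=0 bits=0x0 at bit 5: 0x16
kind (2b) val=0 bits=0x0 at bit 6: 0x16
word = 0x16 → little-endian bytes:
  [0]=0x16

16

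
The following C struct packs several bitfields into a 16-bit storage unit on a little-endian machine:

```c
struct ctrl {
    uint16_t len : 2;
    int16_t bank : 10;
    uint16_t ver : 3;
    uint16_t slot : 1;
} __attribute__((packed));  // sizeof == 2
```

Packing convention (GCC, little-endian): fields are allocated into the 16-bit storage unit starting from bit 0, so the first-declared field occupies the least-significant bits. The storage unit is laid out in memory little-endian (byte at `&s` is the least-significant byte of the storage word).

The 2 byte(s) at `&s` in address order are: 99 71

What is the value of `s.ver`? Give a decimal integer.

[0]=0x99 [1]=0x71 (little-endian) → word 0x7199
len:2 @ bit 0 → (0x7199>>0)&0x3 = 0x1
bank:10 @ bit 2 → (0x7199>>2)&0x3ff = 0x66
ver:3 @ bit 12 → (0x7199>>12)&0x7 = 0x7  ←
slot:1 @ bit 15 → (0x7199>>15)&0x1 = 0x0

7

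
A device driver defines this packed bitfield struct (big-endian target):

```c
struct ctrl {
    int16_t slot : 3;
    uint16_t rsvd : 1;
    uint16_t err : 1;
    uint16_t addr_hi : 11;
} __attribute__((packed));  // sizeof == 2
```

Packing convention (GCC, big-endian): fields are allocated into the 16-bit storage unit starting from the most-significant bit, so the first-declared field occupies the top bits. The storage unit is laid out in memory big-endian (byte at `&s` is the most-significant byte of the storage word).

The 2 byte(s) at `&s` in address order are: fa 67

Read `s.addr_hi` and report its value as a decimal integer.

615

[0]=0xfa [1]=0x67 (big-endian) → word 0xfa67
slot:3 @ bit 13 → (0xfa67>>13)&0x7 = 0x7
rsvd:1 @ bit 12 → (0xfa67>>12)&0x1 = 0x1
err:1 @ bit 11 → (0xfa67>>11)&0x1 = 0x1
addr_hi:11 @ bit 0 → (0xfa67>>0)&0x7ff = 0x267  ←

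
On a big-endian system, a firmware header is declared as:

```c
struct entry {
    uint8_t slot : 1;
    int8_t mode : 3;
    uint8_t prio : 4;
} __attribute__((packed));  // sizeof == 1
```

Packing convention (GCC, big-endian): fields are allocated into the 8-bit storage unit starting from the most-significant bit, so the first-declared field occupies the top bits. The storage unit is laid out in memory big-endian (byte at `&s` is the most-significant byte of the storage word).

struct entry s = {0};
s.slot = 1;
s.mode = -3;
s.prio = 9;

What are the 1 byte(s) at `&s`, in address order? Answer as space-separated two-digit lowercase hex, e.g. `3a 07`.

d9

slot (1b) val=1 bits=0x1 at bit 7: 0x80
mode (3b) val=-3 bits=0x5 at bit 4: 0xd0
prio (4b) val=9 bits=0x9 at bit 0: 0xd9
word = 0xd9 → big-endian bytes:
  [0]=0xd9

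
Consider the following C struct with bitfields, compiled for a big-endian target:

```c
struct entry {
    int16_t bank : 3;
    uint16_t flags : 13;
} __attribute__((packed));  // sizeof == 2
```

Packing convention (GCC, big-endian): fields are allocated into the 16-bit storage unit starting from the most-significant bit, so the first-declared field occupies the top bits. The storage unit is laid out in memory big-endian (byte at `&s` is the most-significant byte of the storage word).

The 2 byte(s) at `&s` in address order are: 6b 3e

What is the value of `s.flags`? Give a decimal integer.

[0]=0x6b [1]=0x3e (big-endian) → word 0x6b3e
bank [13+:3] = (word>>13) & 0x7 = 3
flags [0+:13] = (word>>0) & 0x1fff = 2878  ←

2878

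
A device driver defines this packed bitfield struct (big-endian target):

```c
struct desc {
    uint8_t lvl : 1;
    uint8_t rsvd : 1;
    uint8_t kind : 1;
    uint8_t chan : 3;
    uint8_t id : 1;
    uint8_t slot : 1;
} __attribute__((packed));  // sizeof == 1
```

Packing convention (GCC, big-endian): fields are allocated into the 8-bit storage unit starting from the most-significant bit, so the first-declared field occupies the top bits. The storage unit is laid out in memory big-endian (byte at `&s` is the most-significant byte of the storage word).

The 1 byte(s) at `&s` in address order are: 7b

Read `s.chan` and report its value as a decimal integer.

6

[0]=0x7b (big-endian) → word 0x7b
lvl [7+:1] = (word>>7) & 0x1 = 0
rsvd [6+:1] = (word>>6) & 0x1 = 1
kind [5+:1] = (word>>5) & 0x1 = 1
chan [2+:3] = (word>>2) & 0x7 = 6  ←
id [1+:1] = (word>>1) & 0x1 = 1
slot [0+:1] = (word>>0) & 0x1 = 1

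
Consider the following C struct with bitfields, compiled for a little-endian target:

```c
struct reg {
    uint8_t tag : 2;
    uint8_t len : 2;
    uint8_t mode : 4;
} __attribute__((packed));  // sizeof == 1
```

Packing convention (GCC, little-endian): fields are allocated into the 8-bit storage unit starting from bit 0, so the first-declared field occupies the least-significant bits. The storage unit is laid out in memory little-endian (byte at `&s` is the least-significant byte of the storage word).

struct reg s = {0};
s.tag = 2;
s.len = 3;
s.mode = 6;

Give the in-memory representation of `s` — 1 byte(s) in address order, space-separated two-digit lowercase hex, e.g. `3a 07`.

6e

tag (2b) val=2 bits=0x2 at bit 0: 0x02
len (2b) val=3 bits=0x3 at bit 2: 0x0e
mode (4b) val=6 bits=0x6 at bit 4: 0x6e
word = 0x6e → little-endian bytes:
  [0]=0x6e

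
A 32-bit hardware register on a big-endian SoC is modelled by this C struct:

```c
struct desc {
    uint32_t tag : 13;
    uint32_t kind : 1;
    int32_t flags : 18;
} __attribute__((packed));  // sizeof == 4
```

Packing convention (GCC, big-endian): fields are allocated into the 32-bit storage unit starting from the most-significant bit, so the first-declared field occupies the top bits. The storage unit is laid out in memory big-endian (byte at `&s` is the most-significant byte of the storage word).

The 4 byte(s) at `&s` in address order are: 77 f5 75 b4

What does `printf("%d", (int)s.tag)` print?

3838

[0]=0x77 [1]=0xf5 [2]=0x75 [3]=0xb4 (big-endian) → word 0x77f575b4
tag:13 @ bit 19 → (0x77f575b4>>19)&0x1fff = 0xefe  ←
kind:1 @ bit 18 → (0x77f575b4>>18)&0x1 = 0x1
flags:18 @ bit 0 → (0x77f575b4>>0)&0x3ffff = 0x175b4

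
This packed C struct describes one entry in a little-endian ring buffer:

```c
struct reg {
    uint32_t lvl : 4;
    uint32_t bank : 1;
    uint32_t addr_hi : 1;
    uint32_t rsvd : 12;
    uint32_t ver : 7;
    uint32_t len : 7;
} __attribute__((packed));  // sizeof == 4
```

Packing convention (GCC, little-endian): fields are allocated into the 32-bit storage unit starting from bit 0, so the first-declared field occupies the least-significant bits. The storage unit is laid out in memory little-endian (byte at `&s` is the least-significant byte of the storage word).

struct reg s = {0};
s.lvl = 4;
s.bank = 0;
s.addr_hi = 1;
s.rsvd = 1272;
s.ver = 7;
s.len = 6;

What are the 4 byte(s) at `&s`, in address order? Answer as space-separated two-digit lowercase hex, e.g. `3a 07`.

lvl:4 = 4 → 0x4 << 0 → word 0x00000004
bank:1 = 0 → 0x0 << 4 → word 0x00000004
addr_hi:1 = 1 → 0x1 << 5 → word 0x00000024
rsvd:12 = 1272 → 0x4f8 << 6 → word 0x00013e24
ver:7 = 7 → 0x7 << 18 → word 0x001d3e24
len:7 = 6 → 0x6 << 25 → word 0x0c1d3e24
word = 0x0c1d3e24 → little-endian bytes:
  [0]=0x24  [1]=0x3e  [2]=0x1d  [3]=0x0c

24 3e 1d 0c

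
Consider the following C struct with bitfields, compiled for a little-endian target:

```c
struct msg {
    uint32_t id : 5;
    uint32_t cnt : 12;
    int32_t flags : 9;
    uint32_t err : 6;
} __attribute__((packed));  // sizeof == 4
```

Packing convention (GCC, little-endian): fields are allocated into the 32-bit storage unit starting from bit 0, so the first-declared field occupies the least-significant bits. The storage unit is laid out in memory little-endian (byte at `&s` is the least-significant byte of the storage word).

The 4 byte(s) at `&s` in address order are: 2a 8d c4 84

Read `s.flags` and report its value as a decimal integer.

98

[0]=0x2a [1]=0x8d [2]=0xc4 [3]=0x84 (little-endian) → word 0x84c48d2a
id:5 @ bit 0 → (0x84c48d2a>>0)&0x1f = 0xa
cnt:12 @ bit 5 → (0x84c48d2a>>5)&0xfff = 0x469
flags:9 @ bit 17 → (0x84c48d2a>>17)&0x1ff = 0x62  ←
err:6 @ bit 26 → (0x84c48d2a>>26)&0x3f = 0x21
flags signed 9b, MSB=0: value = 98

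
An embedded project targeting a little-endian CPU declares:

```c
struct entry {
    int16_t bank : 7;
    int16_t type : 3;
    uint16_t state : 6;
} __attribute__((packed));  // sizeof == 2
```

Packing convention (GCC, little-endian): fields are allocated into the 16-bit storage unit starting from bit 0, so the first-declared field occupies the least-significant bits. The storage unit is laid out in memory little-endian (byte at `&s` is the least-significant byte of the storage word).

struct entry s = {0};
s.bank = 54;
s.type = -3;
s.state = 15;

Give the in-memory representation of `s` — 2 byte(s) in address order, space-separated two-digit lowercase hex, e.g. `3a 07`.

b6 3e

bank (7b) val=54 bits=0x36 at bit 0: 0x0036
type (3b) val=-3 bits=0x5 at bit 7: 0x02b6
state (6b) val=15 bits=0xf at bit 10: 0x3eb6
word = 0x3eb6 → little-endian bytes:
  [0]=0xb6  [1]=0x3e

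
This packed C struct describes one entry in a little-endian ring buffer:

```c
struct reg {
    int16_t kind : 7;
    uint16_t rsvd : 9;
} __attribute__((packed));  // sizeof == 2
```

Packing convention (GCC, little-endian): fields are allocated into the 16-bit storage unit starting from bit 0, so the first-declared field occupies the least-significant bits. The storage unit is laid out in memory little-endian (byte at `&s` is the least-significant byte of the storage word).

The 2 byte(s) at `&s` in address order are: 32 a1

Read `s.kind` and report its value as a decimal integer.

[0]=0x32 [1]=0xa1 (little-endian) → word 0xa132
kind:7 @ bit 0 → (0xa132>>0)&0x7f = 0x32  ←
rsvd:9 @ bit 7 → (0xa132>>7)&0x1ff = 0x142
kind signed 7b, MSB=0: value = 50

50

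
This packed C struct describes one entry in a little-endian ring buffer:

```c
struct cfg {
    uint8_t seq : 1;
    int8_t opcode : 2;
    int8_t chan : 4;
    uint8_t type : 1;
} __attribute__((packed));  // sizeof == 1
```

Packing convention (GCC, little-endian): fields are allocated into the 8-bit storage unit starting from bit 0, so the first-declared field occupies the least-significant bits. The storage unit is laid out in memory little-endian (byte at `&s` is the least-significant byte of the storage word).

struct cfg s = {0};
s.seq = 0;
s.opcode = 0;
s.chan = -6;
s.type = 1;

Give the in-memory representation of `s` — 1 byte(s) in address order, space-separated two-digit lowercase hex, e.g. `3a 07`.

d0

[0+:1] seq=0 & 0x1 = 0x0; word=0x00
[1+:2] opcode=0 & 0x3 = 0x0; word=0x00
[3+:4] chan=-6 & 0xf = 0xa; word=0x50
[7+:1] type=1 & 0x1 = 0x1; word=0xd0
word = 0xd0 → little-endian bytes:
  [0]=0xd0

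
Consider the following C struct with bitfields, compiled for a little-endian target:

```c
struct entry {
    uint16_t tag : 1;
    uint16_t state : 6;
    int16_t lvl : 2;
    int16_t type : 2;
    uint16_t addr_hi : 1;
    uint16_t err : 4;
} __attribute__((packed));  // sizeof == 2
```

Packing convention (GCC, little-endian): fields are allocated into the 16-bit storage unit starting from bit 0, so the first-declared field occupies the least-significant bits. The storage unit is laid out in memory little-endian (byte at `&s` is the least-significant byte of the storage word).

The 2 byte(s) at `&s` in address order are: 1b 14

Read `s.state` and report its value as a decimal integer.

[0]=0x1b [1]=0x14 (little-endian) → word 0x141b
tag:1 @ bit 0 → (0x141b>>0)&0x1 = 0x1
state:6 @ bit 1 → (0x141b>>1)&0x3f = 0xd  ←
lvl:2 @ bit 7 → (0x141b>>7)&0x3 = 0x0
type:2 @ bit 9 → (0x141b>>9)&0x3 = 0x2
addr_hi:1 @ bit 11 → (0x141b>>11)&0x1 = 0x0
err:4 @ bit 12 → (0x141b>>12)&0xf = 0x1

13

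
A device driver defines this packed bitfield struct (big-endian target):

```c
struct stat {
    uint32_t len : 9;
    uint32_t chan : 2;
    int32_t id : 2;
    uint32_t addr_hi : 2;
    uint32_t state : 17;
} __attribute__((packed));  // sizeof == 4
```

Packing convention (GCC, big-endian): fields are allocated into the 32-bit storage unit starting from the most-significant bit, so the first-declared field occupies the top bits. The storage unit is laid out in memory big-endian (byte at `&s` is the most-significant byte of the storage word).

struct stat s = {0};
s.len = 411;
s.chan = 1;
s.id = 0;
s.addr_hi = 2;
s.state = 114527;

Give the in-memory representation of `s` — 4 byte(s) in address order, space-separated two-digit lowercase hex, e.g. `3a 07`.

cd a5 bf 5f

[23+:9] len=411 & 0x1ff = 0x19b; word=0xcd800000
[21+:2] chan=1 & 0x3 = 0x1; word=0xcda00000
[19+:2] id=0 & 0x3 = 0x0; word=0xcda00000
[17+:2] addr_hi=2 & 0x3 = 0x2; word=0xcda40000
[0+:17] state=114527 & 0x1ffff = 0x1bf5f; word=0xcda5bf5f
word = 0xcda5bf5f → big-endian bytes:
  [0]=0xcd  [1]=0xa5  [2]=0xbf  [3]=0x5f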